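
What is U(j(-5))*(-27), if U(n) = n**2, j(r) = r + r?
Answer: -2700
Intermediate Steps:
j(r) = 2*r
U(j(-5))*(-27) = (2*(-5))**2*(-27) = (-10)**2*(-27) = 100*(-27) = -2700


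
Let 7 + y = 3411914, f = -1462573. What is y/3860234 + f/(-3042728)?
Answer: 8013689492189/5872821039176 ≈ 1.3645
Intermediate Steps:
y = 3411907 (y = -7 + 3411914 = 3411907)
y/3860234 + f/(-3042728) = 3411907/3860234 - 1462573/(-3042728) = 3411907*(1/3860234) - 1462573*(-1/3042728) = 3411907/3860234 + 1462573/3042728 = 8013689492189/5872821039176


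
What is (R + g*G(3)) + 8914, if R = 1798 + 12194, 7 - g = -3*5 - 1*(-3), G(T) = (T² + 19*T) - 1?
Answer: 24141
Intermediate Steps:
G(T) = -1 + T² + 19*T
g = 19 (g = 7 - (-3*5 - 1*(-3)) = 7 - (-15 + 3) = 7 - 1*(-12) = 7 + 12 = 19)
R = 13992
(R + g*G(3)) + 8914 = (13992 + 19*(-1 + 3² + 19*3)) + 8914 = (13992 + 19*(-1 + 9 + 57)) + 8914 = (13992 + 19*65) + 8914 = (13992 + 1235) + 8914 = 15227 + 8914 = 24141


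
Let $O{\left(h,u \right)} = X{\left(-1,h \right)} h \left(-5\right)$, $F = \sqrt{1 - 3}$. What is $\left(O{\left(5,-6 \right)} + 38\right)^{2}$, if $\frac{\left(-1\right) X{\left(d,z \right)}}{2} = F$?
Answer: $-3556 + 3800 i \sqrt{2} \approx -3556.0 + 5374.0 i$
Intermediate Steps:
$F = i \sqrt{2}$ ($F = \sqrt{-2} = i \sqrt{2} \approx 1.4142 i$)
$X{\left(d,z \right)} = - 2 i \sqrt{2}$
$O{\left(h,u \right)} = 10 i h \sqrt{2}$ ($O{\left(h,u \right)} = - 2 i \sqrt{2} h \left(-5\right) = - 2 i h \sqrt{2} \left(-5\right) = 10 i h \sqrt{2}$)
$\left(O{\left(5,-6 \right)} + 38\right)^{2} = \left(10 i 5 \sqrt{2} + 38\right)^{2} = \left(50 i \sqrt{2} + 38\right)^{2} = \left(38 + 50 i \sqrt{2}\right)^{2}$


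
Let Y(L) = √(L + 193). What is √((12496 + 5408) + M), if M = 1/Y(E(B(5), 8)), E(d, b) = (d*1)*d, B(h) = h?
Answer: √(850869696 + 218*√218)/218 ≈ 133.81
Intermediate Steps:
E(d, b) = d² (E(d, b) = d*d = d²)
Y(L) = √(193 + L)
M = √218/218 (M = 1/(√(193 + 5²)) = 1/(√(193 + 25)) = 1/(√218) = √218/218 ≈ 0.067729)
√((12496 + 5408) + M) = √((12496 + 5408) + √218/218) = √(17904 + √218/218)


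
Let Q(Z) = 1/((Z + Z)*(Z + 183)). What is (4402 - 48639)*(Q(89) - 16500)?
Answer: 35339346723763/48416 ≈ 7.2991e+8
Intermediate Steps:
Q(Z) = 1/(2*Z*(183 + Z)) (Q(Z) = 1/((2*Z)*(183 + Z)) = 1/(2*Z*(183 + Z)))
(4402 - 48639)*(Q(89) - 16500) = (4402 - 48639)*((½)/(89*(183 + 89)) - 16500) = -44237*((½)*(1/89)/272 - 16500) = -44237*((½)*(1/89)*(1/272) - 16500) = -44237*(1/48416 - 16500) = -44237*(-798863999/48416) = 35339346723763/48416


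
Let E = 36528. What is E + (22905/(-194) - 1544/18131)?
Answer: 128068508501/3517414 ≈ 36410.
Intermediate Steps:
E + (22905/(-194) - 1544/18131) = 36528 + (22905/(-194) - 1544/18131) = 36528 + (22905*(-1/194) - 1544*1/18131) = 36528 + (-22905/194 - 1544/18131) = 36528 - 415590091/3517414 = 128068508501/3517414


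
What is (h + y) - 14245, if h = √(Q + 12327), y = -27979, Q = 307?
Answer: -42224 + √12634 ≈ -42112.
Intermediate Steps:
h = √12634 (h = √(307 + 12327) = √12634 ≈ 112.40)
(h + y) - 14245 = (√12634 - 27979) - 14245 = (-27979 + √12634) - 14245 = -42224 + √12634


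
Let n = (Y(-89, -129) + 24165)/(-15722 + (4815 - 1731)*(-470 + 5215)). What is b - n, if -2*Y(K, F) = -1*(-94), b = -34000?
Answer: -248503598059/7308929 ≈ -34000.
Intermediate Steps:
Y(K, F) = -47 (Y(K, F) = -(-1)*(-94)/2 = -1/2*94 = -47)
n = 12059/7308929 (n = (-47 + 24165)/(-15722 + (4815 - 1731)*(-470 + 5215)) = 24118/(-15722 + 3084*4745) = 24118/(-15722 + 14633580) = 24118/14617858 = 24118*(1/14617858) = 12059/7308929 ≈ 0.0016499)
b - n = -34000 - 1*12059/7308929 = -34000 - 12059/7308929 = -248503598059/7308929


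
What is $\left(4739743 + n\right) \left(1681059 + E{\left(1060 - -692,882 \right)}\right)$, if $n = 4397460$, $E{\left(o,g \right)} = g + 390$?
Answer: $15371799860193$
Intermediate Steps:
$E{\left(o,g \right)} = 390 + g$
$\left(4739743 + n\right) \left(1681059 + E{\left(1060 - -692,882 \right)}\right) = \left(4739743 + 4397460\right) \left(1681059 + \left(390 + 882\right)\right) = 9137203 \left(1681059 + 1272\right) = 9137203 \cdot 1682331 = 15371799860193$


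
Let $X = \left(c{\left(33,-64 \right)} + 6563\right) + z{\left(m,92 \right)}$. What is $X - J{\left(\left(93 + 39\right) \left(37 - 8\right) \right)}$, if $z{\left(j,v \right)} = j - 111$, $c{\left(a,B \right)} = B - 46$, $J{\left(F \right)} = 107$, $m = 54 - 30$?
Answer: $6259$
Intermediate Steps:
$m = 24$
$c{\left(a,B \right)} = -46 + B$ ($c{\left(a,B \right)} = B - 46 = -46 + B$)
$z{\left(j,v \right)} = -111 + j$
$X = 6366$ ($X = \left(\left(-46 - 64\right) + 6563\right) + \left(-111 + 24\right) = \left(-110 + 6563\right) - 87 = 6453 - 87 = 6366$)
$X - J{\left(\left(93 + 39\right) \left(37 - 8\right) \right)} = 6366 - 107 = 6259$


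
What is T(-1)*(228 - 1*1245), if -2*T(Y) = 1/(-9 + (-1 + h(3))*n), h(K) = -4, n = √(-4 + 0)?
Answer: -9153/362 + 5085*I/181 ≈ -25.285 + 28.094*I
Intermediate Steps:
n = 2*I (n = √(-4) = 2*I ≈ 2.0*I)
T(Y) = -(-9 + 10*I)/362 (T(Y) = -1/(2*(-9 + (-1 - 4)*(2*I))) = -1/(2*(-9 - 10*I)) = -(-9 + 10*I)/181/2 = -(-9 + 10*I)/362)
T(-1)*(228 - 1*1245) = (9/362 - 5*I/181)*(228 - 1*1245) = (9/362 - 5*I/181)*(228 - 1245) = (9/362 - 5*I/181)*(-1017) = -9153/362 + 5085*I/181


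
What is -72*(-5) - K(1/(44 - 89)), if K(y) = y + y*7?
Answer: 16208/45 ≈ 360.18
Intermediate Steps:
K(y) = 8*y (K(y) = y + 7*y = 8*y)
-72*(-5) - K(1/(44 - 89)) = -72*(-5) - 8/(44 - 89) = 360 - 8/(-45) = 360 - 8*(-1)/45 = 360 - 1*(-8/45) = 360 + 8/45 = 16208/45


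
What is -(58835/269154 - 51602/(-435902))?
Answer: -19767589439/58662383454 ≈ -0.33697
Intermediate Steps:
-(58835/269154 - 51602/(-435902)) = -(58835*(1/269154) - 51602*(-1/435902)) = -(58835/269154 + 25801/217951) = -1*19767589439/58662383454 = -19767589439/58662383454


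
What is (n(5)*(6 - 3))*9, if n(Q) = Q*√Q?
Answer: 135*√5 ≈ 301.87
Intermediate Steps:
n(Q) = Q^(3/2)
(n(5)*(6 - 3))*9 = (5^(3/2)*(6 - 3))*9 = ((5*√5)*3)*9 = (15*√5)*9 = 135*√5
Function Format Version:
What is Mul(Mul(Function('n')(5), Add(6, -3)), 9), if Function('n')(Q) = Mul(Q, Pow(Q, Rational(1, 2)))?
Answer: Mul(135, Pow(5, Rational(1, 2))) ≈ 301.87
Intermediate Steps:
Function('n')(Q) = Pow(Q, Rational(3, 2))
Mul(Mul(Function('n')(5), Add(6, -3)), 9) = Mul(Mul(Pow(5, Rational(3, 2)), Add(6, -3)), 9) = Mul(Mul(Mul(5, Pow(5, Rational(1, 2))), 3), 9) = Mul(Mul(15, Pow(5, Rational(1, 2))), 9) = Mul(135, Pow(5, Rational(1, 2)))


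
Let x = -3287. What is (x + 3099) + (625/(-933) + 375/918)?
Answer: -17916083/95166 ≈ -188.26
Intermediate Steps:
(x + 3099) + (625/(-933) + 375/918) = (-3287 + 3099) + (625/(-933) + 375/918) = -188 + (625*(-1/933) + 375*(1/918)) = -188 + (-625/933 + 125/306) = -188 - 24875/95166 = -17916083/95166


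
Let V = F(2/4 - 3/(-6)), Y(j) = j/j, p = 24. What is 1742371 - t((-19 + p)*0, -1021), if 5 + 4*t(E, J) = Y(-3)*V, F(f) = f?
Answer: 1742372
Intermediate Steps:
Y(j) = 1
V = 1 (V = 2/4 - 3/(-6) = 2*(¼) - 3*(-⅙) = ½ + ½ = 1)
t(E, J) = -1 (t(E, J) = -5/4 + (1*1)/4 = -5/4 + (¼)*1 = -5/4 + ¼ = -1)
1742371 - t((-19 + p)*0, -1021) = 1742371 - 1*(-1) = 1742371 + 1 = 1742372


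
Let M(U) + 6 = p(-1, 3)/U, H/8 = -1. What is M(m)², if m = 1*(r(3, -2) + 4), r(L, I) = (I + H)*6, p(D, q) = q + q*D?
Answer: 36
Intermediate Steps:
H = -8 (H = 8*(-1) = -8)
p(D, q) = q + D*q
r(L, I) = -48 + 6*I (r(L, I) = (I - 8)*6 = (-8 + I)*6 = -48 + 6*I)
m = -56 (m = 1*((-48 + 6*(-2)) + 4) = 1*((-48 - 12) + 4) = 1*(-60 + 4) = 1*(-56) = -56)
M(U) = -6 (M(U) = -6 + (3*(1 - 1))/U = -6 + (3*0)/U = -6 + 0/U = -6 + 0 = -6)
M(m)² = (-6)² = 36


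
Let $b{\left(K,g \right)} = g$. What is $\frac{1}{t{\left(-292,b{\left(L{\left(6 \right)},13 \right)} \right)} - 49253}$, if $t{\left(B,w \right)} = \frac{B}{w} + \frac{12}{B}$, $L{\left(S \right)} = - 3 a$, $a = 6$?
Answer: $- \frac{949}{46762452} \approx -2.0294 \cdot 10^{-5}$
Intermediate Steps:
$L{\left(S \right)} = -18$ ($L{\left(S \right)} = \left(-3\right) 6 = -18$)
$t{\left(B,w \right)} = \frac{12}{B} + \frac{B}{w}$
$\frac{1}{t{\left(-292,b{\left(L{\left(6 \right)},13 \right)} \right)} - 49253} = \frac{1}{\left(\frac{12}{-292} - \frac{292}{13}\right) - 49253} = \frac{1}{\left(12 \left(- \frac{1}{292}\right) - \frac{292}{13}\right) - 49253} = \frac{1}{\left(- \frac{3}{73} - \frac{292}{13}\right) - 49253} = \frac{1}{- \frac{21355}{949} - 49253} = \frac{1}{- \frac{46762452}{949}} = - \frac{949}{46762452}$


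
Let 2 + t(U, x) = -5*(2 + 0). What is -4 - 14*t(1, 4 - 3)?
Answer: 164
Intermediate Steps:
t(U, x) = -12 (t(U, x) = -2 - 5*(2 + 0) = -2 - 5*2 = -2 - 10 = -12)
-4 - 14*t(1, 4 - 3) = -4 - 14*(-12) = -4 + 168 = 164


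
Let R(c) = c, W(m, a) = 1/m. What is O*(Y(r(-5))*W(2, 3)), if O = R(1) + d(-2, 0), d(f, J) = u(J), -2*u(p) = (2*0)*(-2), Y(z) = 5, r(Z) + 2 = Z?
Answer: 5/2 ≈ 2.5000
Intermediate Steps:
r(Z) = -2 + Z
u(p) = 0 (u(p) = -2*0*(-2)/2 = -0*(-2) = -1/2*0 = 0)
d(f, J) = 0
W(m, a) = 1/m
O = 1 (O = 1 + 0 = 1)
O*(Y(r(-5))*W(2, 3)) = 1*(5/2) = 5/2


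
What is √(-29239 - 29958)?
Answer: I*√59197 ≈ 243.3*I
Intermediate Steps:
√(-29239 - 29958) = √(-59197) = I*√59197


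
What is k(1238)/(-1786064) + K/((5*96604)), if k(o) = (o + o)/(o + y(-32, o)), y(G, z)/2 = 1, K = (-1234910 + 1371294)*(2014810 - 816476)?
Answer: 4524494039059480483/13371921815840 ≈ 3.3836e+5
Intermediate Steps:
K = 163433584256 (K = 136384*1198334 = 163433584256)
y(G, z) = 2 (y(G, z) = 2*1 = 2)
k(o) = 2*o/(2 + o) (k(o) = (o + o)/(o + 2) = (2*o)/(2 + o) = 2*o/(2 + o))
k(1238)/(-1786064) + K/((5*96604)) = (2*1238/(2 + 1238))/(-1786064) + 163433584256/((5*96604)) = (2*1238/1240)*(-1/1786064) + 163433584256/483020 = (2*1238*(1/1240))*(-1/1786064) + 163433584256*(1/483020) = (619/310)*(-1/1786064) + 40858396064/120755 = -619/553679840 + 40858396064/120755 = 4524494039059480483/13371921815840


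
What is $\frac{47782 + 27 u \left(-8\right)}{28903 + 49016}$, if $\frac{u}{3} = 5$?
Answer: $\frac{44542}{77919} \approx 0.57164$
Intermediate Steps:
$u = 15$ ($u = 3 \cdot 5 = 15$)
$\frac{47782 + 27 u \left(-8\right)}{28903 + 49016} = \frac{47782 + 27 \cdot 15 \left(-8\right)}{28903 + 49016} = \frac{47782 + 405 \left(-8\right)}{77919} = \left(47782 - 3240\right) \frac{1}{77919} = 44542 \cdot \frac{1}{77919} = \frac{44542}{77919}$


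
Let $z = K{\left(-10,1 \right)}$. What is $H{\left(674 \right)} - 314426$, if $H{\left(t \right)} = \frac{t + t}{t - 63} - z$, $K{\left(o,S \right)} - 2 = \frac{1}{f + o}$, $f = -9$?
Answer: $- \frac{3650168429}{11609} \approx -3.1443 \cdot 10^{5}$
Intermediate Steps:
$K{\left(o,S \right)} = 2 + \frac{1}{-9 + o}$
$z = \frac{37}{19}$ ($z = \frac{-17 + 2 \left(-10\right)}{-9 - 10} = \frac{-17 - 20}{-19} = \left(- \frac{1}{19}\right) \left(-37\right) = \frac{37}{19} \approx 1.9474$)
$H{\left(t \right)} = - \frac{37}{19} + \frac{2 t}{-63 + t}$ ($H{\left(t \right)} = \frac{t + t}{t - 63} - \frac{37}{19} = \frac{2 t}{-63 + t} - \frac{37}{19} = - \frac{37}{19} + \frac{2 t}{-63 + t}$)
$H{\left(674 \right)} - 314426 = \frac{2331 + 674}{19 \left(-63 + 674\right)} - 314426 = \frac{1}{19} \cdot \frac{1}{611} \cdot 3005 - 314426 = \frac{3005}{11609} - 314426 = - \frac{3650168429}{11609}$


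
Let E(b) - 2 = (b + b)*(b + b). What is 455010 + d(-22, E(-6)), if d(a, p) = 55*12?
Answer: 455670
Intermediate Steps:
E(b) = 2 + 4*b**2 (E(b) = 2 + (b + b)*(b + b) = 2 + (2*b)*(2*b) = 2 + 4*b**2)
d(a, p) = 660
455010 + d(-22, E(-6)) = 455010 + 660 = 455670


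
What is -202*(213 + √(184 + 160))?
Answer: -43026 - 404*√86 ≈ -46773.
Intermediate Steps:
-202*(213 + √(184 + 160)) = -202*(213 + √344) = -202*(213 + 2*√86) = -43026 - 404*√86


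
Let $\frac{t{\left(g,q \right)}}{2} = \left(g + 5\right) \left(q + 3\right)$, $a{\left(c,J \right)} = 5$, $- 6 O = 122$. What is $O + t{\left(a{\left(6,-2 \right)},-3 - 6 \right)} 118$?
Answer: $- \frac{42541}{3} \approx -14180.0$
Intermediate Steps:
$O = - \frac{61}{3}$ ($O = \left(- \frac{1}{6}\right) 122 = - \frac{61}{3} \approx -20.333$)
$t{\left(g,q \right)} = 2 \left(3 + q\right) \left(5 + g\right)$ ($t{\left(g,q \right)} = 2 \left(g + 5\right) \left(q + 3\right) = 2 \left(5 + g\right) \left(3 + q\right) = 2 \left(3 + q\right) \left(5 + g\right)$)
$O + t{\left(a{\left(6,-2 \right)},-3 - 6 \right)} 118 = - \frac{61}{3} + \left(30 + 6 \cdot 5 + 10 \left(-3 - 6\right) + 2 \cdot 5 \left(-3 - 6\right)\right) 118 = - \frac{61}{3} + \left(30 + 30 + 10 \left(-9\right) + 2 \cdot 5 \left(-9\right)\right) 118 = - \frac{61}{3} + \left(30 + 30 - 90 - 90\right) 118 = - \frac{61}{3} - 14160 = - \frac{42541}{3}$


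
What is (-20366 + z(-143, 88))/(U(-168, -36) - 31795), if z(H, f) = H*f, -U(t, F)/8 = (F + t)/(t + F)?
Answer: 32950/31803 ≈ 1.0361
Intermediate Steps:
U(t, F) = -8 (U(t, F) = -8*(F + t)/(t + F) = -8*(F + t)/(F + t) = -8*1 = -8)
(-20366 + z(-143, 88))/(U(-168, -36) - 31795) = (-20366 - 143*88)/(-8 - 31795) = (-20366 - 12584)/(-31803) = -32950*(-1/31803) = 32950/31803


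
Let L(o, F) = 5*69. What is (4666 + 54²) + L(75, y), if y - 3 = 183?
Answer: 7927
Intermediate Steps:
y = 186 (y = 3 + 183 = 186)
L(o, F) = 345
(4666 + 54²) + L(75, y) = (4666 + 54²) + 345 = (4666 + 2916) + 345 = 7582 + 345 = 7927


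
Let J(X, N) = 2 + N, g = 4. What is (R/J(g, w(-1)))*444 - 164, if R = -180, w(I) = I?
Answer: -80084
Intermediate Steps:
(R/J(g, w(-1)))*444 - 164 = -180/(2 - 1)*444 - 164 = -180/1*444 - 164 = -180*1*444 - 164 = -180*444 - 164 = -79920 - 164 = -80084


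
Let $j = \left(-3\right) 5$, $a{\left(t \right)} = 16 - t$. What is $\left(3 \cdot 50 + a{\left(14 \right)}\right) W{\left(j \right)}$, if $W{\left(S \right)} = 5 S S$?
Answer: $171000$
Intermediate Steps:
$j = -15$
$W{\left(S \right)} = 5 S^{2}$
$\left(3 \cdot 50 + a{\left(14 \right)}\right) W{\left(j \right)} = \left(3 \cdot 50 + \left(16 - 14\right)\right) 5 \left(-15\right)^{2} = \left(150 + \left(16 - 14\right)\right) 5 \cdot 225 = \left(150 + 2\right) 1125 = 152 \cdot 1125 = 171000$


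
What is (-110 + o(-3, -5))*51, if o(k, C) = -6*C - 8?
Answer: -4488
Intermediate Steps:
o(k, C) = -8 - 6*C
(-110 + o(-3, -5))*51 = (-110 + (-8 - 6*(-5)))*51 = (-110 + (-8 + 30))*51 = (-110 + 22)*51 = -88*51 = -4488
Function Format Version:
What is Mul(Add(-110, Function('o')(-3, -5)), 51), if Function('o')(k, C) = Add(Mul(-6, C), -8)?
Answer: -4488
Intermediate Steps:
Function('o')(k, C) = Add(-8, Mul(-6, C))
Mul(Add(-110, Function('o')(-3, -5)), 51) = Mul(Add(-110, Add(-8, Mul(-6, -5))), 51) = Mul(Add(-110, Add(-8, 30)), 51) = Mul(Add(-110, 22), 51) = Mul(-88, 51) = -4488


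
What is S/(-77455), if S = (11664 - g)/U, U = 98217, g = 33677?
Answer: 22013/7607397735 ≈ 2.8936e-6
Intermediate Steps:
S = -22013/98217 (S = (11664 - 1*33677)/98217 = (11664 - 33677)*(1/98217) = -22013*1/98217 = -22013/98217 ≈ -0.22413)
S/(-77455) = -22013/98217/(-77455) = -22013/98217*(-1/77455) = 22013/7607397735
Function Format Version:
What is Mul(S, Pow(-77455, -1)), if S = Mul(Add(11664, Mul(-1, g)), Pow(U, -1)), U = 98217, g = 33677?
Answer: Rational(22013, 7607397735) ≈ 2.8936e-6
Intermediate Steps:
S = Rational(-22013, 98217) (S = Mul(Add(11664, Mul(-1, 33677)), Pow(98217, -1)) = Mul(Add(11664, -33677), Rational(1, 98217)) = Mul(-22013, Rational(1, 98217)) = Rational(-22013, 98217) ≈ -0.22413)
Mul(S, Pow(-77455, -1)) = Mul(Rational(-22013, 98217), Pow(-77455, -1)) = Mul(Rational(-22013, 98217), Rational(-1, 77455)) = Rational(22013, 7607397735)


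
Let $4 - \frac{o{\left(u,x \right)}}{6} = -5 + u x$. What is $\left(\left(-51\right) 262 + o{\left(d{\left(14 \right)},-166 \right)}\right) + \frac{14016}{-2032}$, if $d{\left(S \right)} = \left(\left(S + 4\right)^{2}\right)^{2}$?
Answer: $\frac{13276933200}{127} \approx 1.0454 \cdot 10^{8}$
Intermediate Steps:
$d{\left(S \right)} = \left(4 + S\right)^{4}$ ($d{\left(S \right)} = \left(\left(4 + S\right)^{2}\right)^{2} = \left(4 + S\right)^{4}$)
$o{\left(u,x \right)} = 54 - 6 u x$ ($o{\left(u,x \right)} = 24 - 6 \left(-5 + u x\right) = 24 - \left(-30 + 6 u x\right) = 54 - 6 u x$)
$\left(\left(-51\right) 262 + o{\left(d{\left(14 \right)},-166 \right)}\right) + \frac{14016}{-2032} = \left(\left(-51\right) 262 - \left(-54 + 6 \left(4 + 14\right)^{4} \left(-166\right)\right)\right) + \frac{14016}{-2032} = \left(-13362 - \left(-54 + 6 \cdot 18^{4} \left(-166\right)\right)\right) + 14016 \left(- \frac{1}{2032}\right) = \left(-13362 - \left(-54 + 629856 \left(-166\right)\right)\right) - \frac{876}{127} = \left(-13362 + \left(54 + 104556096\right)\right) - \frac{876}{127} = \left(-13362 + 104556150\right) - \frac{876}{127} = 104542788 - \frac{876}{127} = \frac{13276933200}{127}$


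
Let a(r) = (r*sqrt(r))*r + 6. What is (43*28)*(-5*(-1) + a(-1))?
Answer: 13244 + 1204*I ≈ 13244.0 + 1204.0*I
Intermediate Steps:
a(r) = 6 + r**(5/2) (a(r) = r**(3/2)*r + 6 = r**(5/2) + 6 = 6 + r**(5/2))
(43*28)*(-5*(-1) + a(-1)) = (43*28)*(-5*(-1) + (6 + (-1)**(5/2))) = 1204*(5 + (6 + I)) = 1204*(11 + I) = 13244 + 1204*I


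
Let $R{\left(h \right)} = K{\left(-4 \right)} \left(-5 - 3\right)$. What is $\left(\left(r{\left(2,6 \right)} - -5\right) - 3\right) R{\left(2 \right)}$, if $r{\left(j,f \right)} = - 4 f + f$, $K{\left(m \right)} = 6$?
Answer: $768$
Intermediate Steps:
$r{\left(j,f \right)} = - 3 f$
$R{\left(h \right)} = -48$ ($R{\left(h \right)} = 6 \left(-5 - 3\right) = 6 \left(-8\right) = -48$)
$\left(\left(r{\left(2,6 \right)} - -5\right) - 3\right) R{\left(2 \right)} = \left(\left(\left(-3\right) 6 - -5\right) - 3\right) \left(-48\right) = \left(\left(-18 + 5\right) - 3\right) \left(-48\right) = \left(-13 - 3\right) \left(-48\right) = \left(-16\right) \left(-48\right) = 768$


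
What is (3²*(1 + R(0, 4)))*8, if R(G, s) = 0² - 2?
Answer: -72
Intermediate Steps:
R(G, s) = -2 (R(G, s) = 0 - 2 = -2)
(3²*(1 + R(0, 4)))*8 = (3²*(1 - 2))*8 = (9*(-1))*8 = -9*8 = -72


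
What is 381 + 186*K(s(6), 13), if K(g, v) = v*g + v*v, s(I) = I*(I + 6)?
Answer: 205911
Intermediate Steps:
s(I) = I*(6 + I)
K(g, v) = v² + g*v (K(g, v) = g*v + v² = v² + g*v)
381 + 186*K(s(6), 13) = 381 + 186*(13*(6*(6 + 6) + 13)) = 381 + 186*(13*(6*12 + 13)) = 381 + 186*(13*(72 + 13)) = 381 + 186*(13*85) = 381 + 186*1105 = 381 + 205530 = 205911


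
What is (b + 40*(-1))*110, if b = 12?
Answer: -3080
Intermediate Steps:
(b + 40*(-1))*110 = (12 + 40*(-1))*110 = (12 - 40)*110 = -28*110 = -3080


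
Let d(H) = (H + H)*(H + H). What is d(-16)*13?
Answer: 13312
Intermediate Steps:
d(H) = 4*H² (d(H) = (2*H)*(2*H) = 4*H²)
d(-16)*13 = (4*(-16)²)*13 = (4*256)*13 = 1024*13 = 13312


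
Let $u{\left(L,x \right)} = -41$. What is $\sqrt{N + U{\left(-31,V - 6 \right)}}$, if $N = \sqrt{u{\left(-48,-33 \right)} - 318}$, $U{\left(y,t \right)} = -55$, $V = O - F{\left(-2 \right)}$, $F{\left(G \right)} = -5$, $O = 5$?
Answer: $\sqrt{-55 + i \sqrt{359}} \approx 1.2594 + 7.5224 i$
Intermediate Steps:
$V = 10$ ($V = 5 - -5 = 5 + 5 = 10$)
$N = i \sqrt{359}$ ($N = \sqrt{-41 - 318} = \sqrt{-359} = i \sqrt{359} \approx 18.947 i$)
$\sqrt{N + U{\left(-31,V - 6 \right)}} = \sqrt{i \sqrt{359} - 55} = \sqrt{-55 + i \sqrt{359}}$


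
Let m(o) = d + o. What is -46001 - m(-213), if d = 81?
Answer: -45869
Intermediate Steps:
m(o) = 81 + o
-46001 - m(-213) = -46001 - (81 - 213) = -46001 - 1*(-132) = -46001 + 132 = -45869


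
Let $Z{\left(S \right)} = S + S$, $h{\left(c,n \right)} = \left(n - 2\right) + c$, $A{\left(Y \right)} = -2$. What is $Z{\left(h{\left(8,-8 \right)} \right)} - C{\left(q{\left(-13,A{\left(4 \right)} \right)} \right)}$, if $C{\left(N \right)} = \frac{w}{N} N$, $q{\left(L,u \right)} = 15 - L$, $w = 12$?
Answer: $-16$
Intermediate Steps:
$h{\left(c,n \right)} = -2 + c + n$ ($h{\left(c,n \right)} = \left(-2 + n\right) + c = -2 + c + n$)
$C{\left(N \right)} = 12$ ($C{\left(N \right)} = \frac{12}{N} N = 12$)
$Z{\left(S \right)} = 2 S$
$Z{\left(h{\left(8,-8 \right)} \right)} - C{\left(q{\left(-13,A{\left(4 \right)} \right)} \right)} = 2 \left(-2 + 8 - 8\right) - 12 = 2 \left(-2\right) - 12 = -4 - 12 = -16$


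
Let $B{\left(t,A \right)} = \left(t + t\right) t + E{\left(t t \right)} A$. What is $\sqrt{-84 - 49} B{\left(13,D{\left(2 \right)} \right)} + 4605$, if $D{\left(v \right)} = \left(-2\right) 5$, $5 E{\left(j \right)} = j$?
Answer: $4605$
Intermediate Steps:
$E{\left(j \right)} = \frac{j}{5}$
$D{\left(v \right)} = -10$
$B{\left(t,A \right)} = 2 t^{2} + \frac{A t^{2}}{5}$ ($B{\left(t,A \right)} = \left(t + t\right) t + \frac{t t}{5} A = 2 t t + \frac{t^{2}}{5} A = 2 t^{2} + \frac{A t^{2}}{5}$)
$\sqrt{-84 - 49} B{\left(13,D{\left(2 \right)} \right)} + 4605 = \sqrt{-84 - 49} \frac{13^{2} \left(10 - 10\right)}{5} + 4605 = \sqrt{-133} \cdot \frac{1}{5} \cdot 169 \cdot 0 + 4605 = i \sqrt{133} \cdot 0 + 4605 = 0 + 4605 = 4605$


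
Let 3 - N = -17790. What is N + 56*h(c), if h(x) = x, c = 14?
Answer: 18577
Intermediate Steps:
N = 17793 (N = 3 - 1*(-17790) = 3 + 17790 = 17793)
N + 56*h(c) = 17793 + 56*14 = 17793 + 784 = 18577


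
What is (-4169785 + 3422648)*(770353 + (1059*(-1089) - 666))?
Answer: 286574856268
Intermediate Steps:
(-4169785 + 3422648)*(770353 + (1059*(-1089) - 666)) = -747137*(770353 + (-1153251 - 666)) = -747137*(770353 - 1153917) = -747137*(-383564) = 286574856268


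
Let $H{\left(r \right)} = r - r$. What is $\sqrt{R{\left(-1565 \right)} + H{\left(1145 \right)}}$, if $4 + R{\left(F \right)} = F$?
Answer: $i \sqrt{1569} \approx 39.611 i$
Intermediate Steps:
$R{\left(F \right)} = -4 + F$
$H{\left(r \right)} = 0$
$\sqrt{R{\left(-1565 \right)} + H{\left(1145 \right)}} = \sqrt{\left(-4 - 1565\right) + 0} = \sqrt{-1569 + 0} = \sqrt{-1569} = i \sqrt{1569}$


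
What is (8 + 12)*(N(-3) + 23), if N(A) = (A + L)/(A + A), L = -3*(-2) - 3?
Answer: 460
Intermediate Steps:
L = 3 (L = 6 - 3 = 3)
N(A) = (3 + A)/(2*A) (N(A) = (A + 3)/(A + A) = (3 + A)/((2*A)) = (3 + A)*(1/(2*A)) = (3 + A)/(2*A))
(8 + 12)*(N(-3) + 23) = (8 + 12)*((½)*(3 - 3)/(-3) + 23) = 20*((½)*(-⅓)*0 + 23) = 20*(0 + 23) = 20*23 = 460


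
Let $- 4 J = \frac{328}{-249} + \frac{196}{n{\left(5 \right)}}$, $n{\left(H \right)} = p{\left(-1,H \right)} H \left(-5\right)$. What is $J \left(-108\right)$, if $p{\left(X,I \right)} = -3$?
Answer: $\frac{72612}{2075} \approx 34.994$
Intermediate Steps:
$n{\left(H \right)} = 15 H$ ($n{\left(H \right)} = - 3 H \left(-5\right) = 15 H$)
$J = - \frac{2017}{6225}$ ($J = - \frac{\frac{328}{-249} + \frac{196}{15 \cdot 5}}{4} = - \frac{328 \left(- \frac{1}{249}\right) + \frac{196}{75}}{4} = - \frac{- \frac{328}{249} + 196 \cdot \frac{1}{75}}{4} = - \frac{- \frac{328}{249} + \frac{196}{75}}{4} = \left(- \frac{1}{4}\right) \frac{8068}{6225} = - \frac{2017}{6225} \approx -0.32402$)
$J \left(-108\right) = \left(- \frac{2017}{6225}\right) \left(-108\right) = \frac{72612}{2075}$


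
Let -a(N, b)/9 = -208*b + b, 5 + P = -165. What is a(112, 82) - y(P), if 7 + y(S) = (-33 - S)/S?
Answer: 25971547/170 ≈ 1.5277e+5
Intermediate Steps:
P = -170 (P = -5 - 165 = -170)
y(S) = -7 + (-33 - S)/S
a(N, b) = 1863*b (a(N, b) = -9*(-208*b + b) = -(-1863)*b = 1863*b)
a(112, 82) - y(P) = 1863*82 - (-8 - 33/(-170)) = 152766 - (-8 - 33*(-1/170)) = 152766 - (-8 + 33/170) = 152766 - 1*(-1327/170) = 152766 + 1327/170 = 25971547/170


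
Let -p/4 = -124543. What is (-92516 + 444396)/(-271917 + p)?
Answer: 70376/45251 ≈ 1.5552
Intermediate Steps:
p = 498172 (p = -4*(-124543) = 498172)
(-92516 + 444396)/(-271917 + p) = (-92516 + 444396)/(-271917 + 498172) = 351880/226255 = 351880*(1/226255) = 70376/45251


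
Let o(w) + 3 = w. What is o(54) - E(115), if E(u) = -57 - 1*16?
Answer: 124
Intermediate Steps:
o(w) = -3 + w
E(u) = -73 (E(u) = -57 - 16 = -73)
o(54) - E(115) = (-3 + 54) - 1*(-73) = 51 + 73 = 124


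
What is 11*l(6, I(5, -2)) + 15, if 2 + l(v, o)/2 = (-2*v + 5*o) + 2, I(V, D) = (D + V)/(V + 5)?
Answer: -216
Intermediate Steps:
I(V, D) = (D + V)/(5 + V)
l(v, o) = -4*v + 10*o (l(v, o) = -4 + 2*((-2*v + 5*o) + 2) = -4 + 2*(2 - 2*v + 5*o) = -4 + (4 - 4*v + 10*o) = -4*v + 10*o)
11*l(6, I(5, -2)) + 15 = 11*(-4*6 + 10*((-2 + 5)/(5 + 5))) + 15 = 11*(-24 + 10*(3/10)) + 15 = 11*(-24 + 3) + 15 = 11*(-21) + 15 = -231 + 15 = -216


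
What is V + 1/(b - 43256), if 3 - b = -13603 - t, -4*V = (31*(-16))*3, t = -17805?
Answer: 17653259/47455 ≈ 372.00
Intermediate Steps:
V = 372 (V = -31*(-16)*3/4 = -(-124)*3 = -¼*(-1488) = 372)
b = -4199 (b = 3 - (-13603 - 1*(-17805)) = 3 - (-13603 + 17805) = 3 - 1*4202 = 3 - 4202 = -4199)
V + 1/(b - 43256) = 372 + 1/(-4199 - 43256) = 372 + 1/(-47455) = 372 - 1/47455 = 17653259/47455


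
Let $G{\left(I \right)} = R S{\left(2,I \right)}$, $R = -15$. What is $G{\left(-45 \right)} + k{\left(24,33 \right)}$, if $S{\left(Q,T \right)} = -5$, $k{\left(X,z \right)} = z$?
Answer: $108$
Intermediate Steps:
$G{\left(I \right)} = 75$ ($G{\left(I \right)} = \left(-15\right) \left(-5\right) = 75$)
$G{\left(-45 \right)} + k{\left(24,33 \right)} = 75 + 33 = 108$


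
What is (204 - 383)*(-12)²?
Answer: -25776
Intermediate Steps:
(204 - 383)*(-12)² = -179*144 = -25776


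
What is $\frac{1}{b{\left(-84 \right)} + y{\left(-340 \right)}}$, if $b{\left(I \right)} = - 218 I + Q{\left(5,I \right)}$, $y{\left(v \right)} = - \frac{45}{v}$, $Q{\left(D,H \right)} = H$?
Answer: $\frac{68}{1239513} \approx 5.486 \cdot 10^{-5}$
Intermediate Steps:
$b{\left(I \right)} = - 217 I$ ($b{\left(I \right)} = - 218 I + I = - 217 I$)
$\frac{1}{b{\left(-84 \right)} + y{\left(-340 \right)}} = \frac{1}{\left(-217\right) \left(-84\right) - \frac{45}{-340}} = \frac{1}{18228 - - \frac{9}{68}} = \frac{1}{18228 + \frac{9}{68}} = \frac{1}{\frac{1239513}{68}} = \frac{68}{1239513}$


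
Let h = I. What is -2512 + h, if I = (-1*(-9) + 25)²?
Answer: -1356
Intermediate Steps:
I = 1156 (I = (9 + 25)² = 34² = 1156)
h = 1156
-2512 + h = -2512 + 1156 = -1356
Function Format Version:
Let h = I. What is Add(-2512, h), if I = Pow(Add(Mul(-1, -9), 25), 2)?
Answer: -1356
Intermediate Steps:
I = 1156 (I = Pow(Add(9, 25), 2) = Pow(34, 2) = 1156)
h = 1156
Add(-2512, h) = Add(-2512, 1156) = -1356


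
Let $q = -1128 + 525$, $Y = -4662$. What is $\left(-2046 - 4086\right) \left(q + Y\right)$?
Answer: $32284980$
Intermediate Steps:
$q = -603$
$\left(-2046 - 4086\right) \left(q + Y\right) = \left(-2046 - 4086\right) \left(-603 - 4662\right) = \left(-6132\right) \left(-5265\right) = 32284980$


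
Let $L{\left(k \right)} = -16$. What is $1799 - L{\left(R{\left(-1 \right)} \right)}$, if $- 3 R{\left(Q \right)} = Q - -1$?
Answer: $1815$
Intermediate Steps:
$R{\left(Q \right)} = - \frac{1}{3} - \frac{Q}{3}$ ($R{\left(Q \right)} = - \frac{Q - -1}{3} = - \frac{Q + 1}{3} = - \frac{1 + Q}{3} = - \frac{1}{3} - \frac{Q}{3}$)
$1799 - L{\left(R{\left(-1 \right)} \right)} = 1799 - -16 = 1799 + 16 = 1815$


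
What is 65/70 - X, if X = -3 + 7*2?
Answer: -141/14 ≈ -10.071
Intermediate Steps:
X = 11 (X = -3 + 14 = 11)
65/70 - X = 65/70 - 1*11 = 65*(1/70) - 11 = 13/14 - 11 = -141/14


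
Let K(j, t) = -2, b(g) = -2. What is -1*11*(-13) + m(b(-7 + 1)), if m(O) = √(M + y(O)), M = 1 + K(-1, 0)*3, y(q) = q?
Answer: 143 + I*√7 ≈ 143.0 + 2.6458*I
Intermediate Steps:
M = -5 (M = 1 - 2*3 = 1 - 6 = -5)
m(O) = √(-5 + O)
-1*11*(-13) + m(b(-7 + 1)) = -1*11*(-13) + √(-5 - 2) = -11*(-13) + √(-7) = 143 + I*√7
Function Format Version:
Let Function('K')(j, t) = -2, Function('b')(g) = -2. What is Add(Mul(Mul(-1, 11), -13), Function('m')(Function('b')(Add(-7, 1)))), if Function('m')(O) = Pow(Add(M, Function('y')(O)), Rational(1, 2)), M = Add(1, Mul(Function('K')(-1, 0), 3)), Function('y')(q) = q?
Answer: Add(143, Mul(I, Pow(7, Rational(1, 2)))) ≈ Add(143.00, Mul(2.6458, I))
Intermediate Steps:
M = -5 (M = Add(1, Mul(-2, 3)) = Add(1, -6) = -5)
Function('m')(O) = Pow(Add(-5, O), Rational(1, 2))
Add(Mul(Mul(-1, 11), -13), Function('m')(Function('b')(Add(-7, 1)))) = Add(Mul(Mul(-1, 11), -13), Pow(Add(-5, -2), Rational(1, 2))) = Add(Mul(-11, -13), Pow(-7, Rational(1, 2))) = Add(143, Mul(I, Pow(7, Rational(1, 2))))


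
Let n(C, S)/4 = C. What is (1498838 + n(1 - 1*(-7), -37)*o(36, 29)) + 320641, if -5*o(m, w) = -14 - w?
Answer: 9098771/5 ≈ 1.8198e+6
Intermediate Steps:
o(m, w) = 14/5 + w/5 (o(m, w) = -(-14 - w)/5 = 14/5 + w/5)
n(C, S) = 4*C
(1498838 + n(1 - 1*(-7), -37)*o(36, 29)) + 320641 = (1498838 + (4*(1 - 1*(-7)))*(14/5 + (⅕)*29)) + 320641 = (1498838 + (4*(1 + 7))*(14/5 + 29/5)) + 320641 = (1498838 + (4*8)*(43/5)) + 320641 = (1498838 + 32*(43/5)) + 320641 = (1498838 + 1376/5) + 320641 = 7495566/5 + 320641 = 9098771/5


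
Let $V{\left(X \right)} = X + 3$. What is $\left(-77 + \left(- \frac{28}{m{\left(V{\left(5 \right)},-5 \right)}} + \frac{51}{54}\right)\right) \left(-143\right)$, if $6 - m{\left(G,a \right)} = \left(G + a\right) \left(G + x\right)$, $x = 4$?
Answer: $\frac{966823}{90} \approx 10742.0$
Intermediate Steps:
$V{\left(X \right)} = 3 + X$
$m{\left(G,a \right)} = 6 - \left(4 + G\right) \left(G + a\right)$ ($m{\left(G,a \right)} = 6 - \left(G + a\right) \left(G + 4\right) = 6 - \left(G + a\right) \left(4 + G\right) = 6 - \left(4 + G\right) \left(G + a\right)$)
$\left(-77 + \left(- \frac{28}{m{\left(V{\left(5 \right)},-5 \right)}} + \frac{51}{54}\right)\right) \left(-143\right) = \left(-77 + \left(- \frac{28}{6 - \left(3 + 5\right)^{2} - 4 \left(3 + 5\right) - -20 - \left(3 + 5\right) \left(-5\right)} + \frac{51}{54}\right)\right) \left(-143\right) = \left(-77 + \left(- \frac{28}{6 - 8^{2} - 32 + 20 - 8 \left(-5\right)} + 51 \cdot \frac{1}{54}\right)\right) \left(-143\right) = \left(-77 + \left(- \frac{28}{6 - 64 - 32 + 20 + 40} + \frac{17}{18}\right)\right) \left(-143\right) = \left(-77 + \left(- \frac{28}{-30} + \frac{17}{18}\right)\right) \left(-143\right) = \left(-77 + \left(\left(-28\right) \left(- \frac{1}{30}\right) + \frac{17}{18}\right)\right) \left(-143\right) = \left(-77 + \left(\frac{14}{15} + \frac{17}{18}\right)\right) \left(-143\right) = \left(-77 + \frac{169}{90}\right) \left(-143\right) = \left(- \frac{6761}{90}\right) \left(-143\right) = \frac{966823}{90}$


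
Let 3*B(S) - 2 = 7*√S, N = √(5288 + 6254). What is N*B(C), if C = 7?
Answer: √11542*(2 + 7*√7)/3 ≈ 734.86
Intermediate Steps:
N = √11542 ≈ 107.43
B(S) = ⅔ + 7*√S/3 (B(S) = ⅔ + (7*√S)/3 = ⅔ + 7*√S/3)
N*B(C) = √11542*(⅔ + 7*√7/3)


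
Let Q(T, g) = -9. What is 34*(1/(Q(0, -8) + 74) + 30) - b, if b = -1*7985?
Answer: 585359/65 ≈ 9005.5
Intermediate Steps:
b = -7985
34*(1/(Q(0, -8) + 74) + 30) - b = 34*(1/(-9 + 74) + 30) - 1*(-7985) = 34*(1/65 + 30) + 7985 = 34*(1951/65) + 7985 = 66334/65 + 7985 = 585359/65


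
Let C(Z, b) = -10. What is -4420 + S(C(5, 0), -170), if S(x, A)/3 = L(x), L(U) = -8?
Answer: -4444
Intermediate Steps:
S(x, A) = -24 (S(x, A) = 3*(-8) = -24)
-4420 + S(C(5, 0), -170) = -4420 - 24 = -4444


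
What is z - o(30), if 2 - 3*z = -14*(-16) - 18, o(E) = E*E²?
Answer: -27068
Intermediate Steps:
o(E) = E³
z = -68 (z = ⅔ - (-14*(-16) - 18)/3 = ⅔ - (224 - 18)/3 = ⅔ - ⅓*206 = ⅔ - 206/3 = -68)
z - o(30) = -68 - 1*30³ = -68 - 1*27000 = -68 - 27000 = -27068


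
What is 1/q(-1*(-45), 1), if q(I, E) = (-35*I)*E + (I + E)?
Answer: -1/1529 ≈ -0.00065402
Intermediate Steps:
q(I, E) = E + I - 35*E*I (q(I, E) = -35*E*I + (E + I) = E + I - 35*E*I)
1/q(-1*(-45), 1) = 1/(1 - 1*(-45) - 35*1*(-1*(-45))) = 1/(1 + 45 - 35*1*45) = 1/(1 + 45 - 1575) = 1/(-1529) = -1/1529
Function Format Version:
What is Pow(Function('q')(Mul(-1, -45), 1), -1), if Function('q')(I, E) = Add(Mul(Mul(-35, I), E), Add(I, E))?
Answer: Rational(-1, 1529) ≈ -0.00065402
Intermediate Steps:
Function('q')(I, E) = Add(E, I, Mul(-35, E, I)) (Function('q')(I, E) = Add(Mul(-35, E, I), Add(E, I)) = Add(E, I, Mul(-35, E, I)))
Pow(Function('q')(Mul(-1, -45), 1), -1) = Pow(Add(1, Mul(-1, -45), Mul(-35, 1, Mul(-1, -45))), -1) = Pow(Add(1, 45, Mul(-35, 1, 45)), -1) = Pow(Add(1, 45, -1575), -1) = Pow(-1529, -1) = Rational(-1, 1529)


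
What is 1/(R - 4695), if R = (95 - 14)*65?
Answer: 1/570 ≈ 0.0017544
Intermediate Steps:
R = 5265 (R = 81*65 = 5265)
1/(R - 4695) = 1/(5265 - 4695) = 1/570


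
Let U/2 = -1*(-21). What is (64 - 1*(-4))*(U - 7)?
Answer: 2380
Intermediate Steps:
U = 42 (U = 2*(-1*(-21)) = 2*21 = 42)
(64 - 1*(-4))*(U - 7) = (64 - 1*(-4))*(42 - 7) = (64 + 4)*35 = 68*35 = 2380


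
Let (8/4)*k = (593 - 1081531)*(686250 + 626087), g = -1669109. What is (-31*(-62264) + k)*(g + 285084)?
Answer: 981655073531092725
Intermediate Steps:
k = -709277466053 (k = ((593 - 1081531)*(686250 + 626087))/2 = (-1080938*1312337)/2 = (½)*(-1418554932106) = -709277466053)
(-31*(-62264) + k)*(g + 285084) = (-31*(-62264) - 709277466053)*(-1669109 + 285084) = (1930184 - 709277466053)*(-1384025) = -709275535869*(-1384025) = 981655073531092725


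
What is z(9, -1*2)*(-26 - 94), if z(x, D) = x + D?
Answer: -840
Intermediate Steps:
z(x, D) = D + x
z(9, -1*2)*(-26 - 94) = (-1*2 + 9)*(-26 - 94) = (-2 + 9)*(-120) = 7*(-120) = -840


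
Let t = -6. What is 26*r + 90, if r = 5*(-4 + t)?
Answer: -1210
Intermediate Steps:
r = -50 (r = 5*(-4 - 6) = 5*(-10) = -50)
26*r + 90 = 26*(-50) + 90 = -1300 + 90 = -1210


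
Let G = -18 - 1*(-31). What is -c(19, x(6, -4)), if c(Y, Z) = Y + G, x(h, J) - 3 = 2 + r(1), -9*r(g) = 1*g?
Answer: -32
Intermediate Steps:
r(g) = -g/9
G = 13 (G = -18 + 31 = 13)
x(h, J) = 44/9 (x(h, J) = 3 + (2 - ⅑*1) = 3 + (2 - ⅑) = 3 + 17/9 = 44/9)
c(Y, Z) = 13 + Y (c(Y, Z) = Y + 13 = 13 + Y)
-c(19, x(6, -4)) = -(13 + 19) = -1*32 = -32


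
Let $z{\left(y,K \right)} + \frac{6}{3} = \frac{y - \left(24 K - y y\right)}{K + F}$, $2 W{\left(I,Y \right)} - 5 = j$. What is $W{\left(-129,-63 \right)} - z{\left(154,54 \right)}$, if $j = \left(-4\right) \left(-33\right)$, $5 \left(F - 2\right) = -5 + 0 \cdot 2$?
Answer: $- \frac{37393}{110} \approx -339.94$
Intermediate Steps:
$F = 1$ ($F = 2 + \frac{-5 + 0 \cdot 2}{5} = 2 + \frac{-5 + 0}{5} = 2 + \frac{1}{5} \left(-5\right) = 2 - 1 = 1$)
$j = 132$
$W{\left(I,Y \right)} = \frac{137}{2}$ ($W{\left(I,Y \right)} = \frac{5}{2} + \frac{1}{2} \cdot 132 = \frac{5}{2} + 66 = \frac{137}{2}$)
$z{\left(y,K \right)} = -2 + \frac{y + y^{2} - 24 K}{1 + K}$ ($z{\left(y,K \right)} = -2 + \frac{y - \left(24 K - y y\right)}{K + 1} = -2 + \frac{y - \left(- y^{2} + 24 K\right)}{1 + K} = -2 + \frac{y + y^{2} - 24 K}{1 + K}$)
$W{\left(-129,-63 \right)} - z{\left(154,54 \right)} = \frac{137}{2} - \frac{-2 + 154 + 154^{2} - 1404}{1 + 54} = \frac{137}{2} - \frac{-2 + 154 + 23716 - 1404}{55} = \frac{137}{2} - \frac{1}{55} \cdot 22464 = \frac{137}{2} - \frac{22464}{55} = - \frac{37393}{110}$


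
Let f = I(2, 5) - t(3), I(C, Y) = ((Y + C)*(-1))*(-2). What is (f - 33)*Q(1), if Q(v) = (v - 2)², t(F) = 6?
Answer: -25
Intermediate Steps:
Q(v) = (-2 + v)²
I(C, Y) = 2*C + 2*Y (I(C, Y) = ((C + Y)*(-1))*(-2) = (-C - Y)*(-2) = 2*C + 2*Y)
f = 8 (f = (2*2 + 2*5) - 1*6 = (4 + 10) - 6 = 14 - 6 = 8)
(f - 33)*Q(1) = (8 - 33)*(-2 + 1)² = -25*(-1)² = -25*1 = -25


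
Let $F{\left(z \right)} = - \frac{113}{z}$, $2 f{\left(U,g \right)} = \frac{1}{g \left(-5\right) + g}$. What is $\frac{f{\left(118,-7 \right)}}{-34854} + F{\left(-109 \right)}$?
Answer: $\frac{220556003}{212748816} \approx 1.0367$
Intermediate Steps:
$f{\left(U,g \right)} = - \frac{1}{8 g}$ ($f{\left(U,g \right)} = \frac{1}{2 \left(g \left(-5\right) + g\right)} = \frac{1}{2 \left(- 5 g + g\right)} = \frac{1}{2 \left(- 4 g\right)} = \frac{\left(- \frac{1}{4}\right) \frac{1}{g}}{2} = - \frac{1}{8 g}$)
$\frac{f{\left(118,-7 \right)}}{-34854} + F{\left(-109 \right)} = \frac{\left(- \frac{1}{8}\right) \frac{1}{-7}}{-34854} - \frac{113}{-109} = \left(- \frac{1}{8}\right) \left(- \frac{1}{7}\right) \left(- \frac{1}{34854}\right) - - \frac{113}{109} = \frac{1}{56} \left(- \frac{1}{34854}\right) + \frac{113}{109} = - \frac{1}{1951824} + \frac{113}{109} = \frac{220556003}{212748816}$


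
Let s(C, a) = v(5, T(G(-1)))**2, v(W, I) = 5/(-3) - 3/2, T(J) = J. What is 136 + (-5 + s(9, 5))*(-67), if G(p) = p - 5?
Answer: -7231/36 ≈ -200.86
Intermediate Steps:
G(p) = -5 + p
v(W, I) = -19/6 (v(W, I) = 5*(-1/3) - 3*1/2 = -5/3 - 3/2 = -19/6)
s(C, a) = 361/36 (s(C, a) = (-19/6)**2 = 361/36)
136 + (-5 + s(9, 5))*(-67) = 136 + (-5 + 361/36)*(-67) = 136 + (181/36)*(-67) = 136 - 12127/36 = -7231/36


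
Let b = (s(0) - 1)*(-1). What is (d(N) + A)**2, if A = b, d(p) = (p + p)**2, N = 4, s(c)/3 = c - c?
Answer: 4225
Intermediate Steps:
s(c) = 0 (s(c) = 3*(c - c) = 3*0 = 0)
b = 1 (b = (0 - 1)*(-1) = -1*(-1) = 1)
d(p) = 4*p**2 (d(p) = (2*p)**2 = 4*p**2)
A = 1
(d(N) + A)**2 = (4*4**2 + 1)**2 = (4*16 + 1)**2 = (64 + 1)**2 = 65**2 = 4225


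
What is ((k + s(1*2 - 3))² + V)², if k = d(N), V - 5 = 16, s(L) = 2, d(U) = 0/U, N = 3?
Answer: 625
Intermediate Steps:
d(U) = 0
V = 21 (V = 5 + 16 = 21)
k = 0
((k + s(1*2 - 3))² + V)² = ((0 + 2)² + 21)² = (2² + 21)² = (4 + 21)² = 25² = 625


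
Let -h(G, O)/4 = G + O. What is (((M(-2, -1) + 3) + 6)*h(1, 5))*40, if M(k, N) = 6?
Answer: -14400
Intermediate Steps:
h(G, O) = -4*G - 4*O (h(G, O) = -4*(G + O) = -4*G - 4*O)
(((M(-2, -1) + 3) + 6)*h(1, 5))*40 = (((6 + 3) + 6)*(-4*1 - 4*5))*40 = ((9 + 6)*(-4 - 20))*40 = (15*(-24))*40 = -360*40 = -14400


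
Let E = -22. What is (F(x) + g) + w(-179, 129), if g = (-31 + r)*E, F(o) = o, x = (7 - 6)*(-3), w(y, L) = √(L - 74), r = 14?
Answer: 371 + √55 ≈ 378.42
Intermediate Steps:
w(y, L) = √(-74 + L)
x = -3 (x = 1*(-3) = -3)
g = 374 (g = (-31 + 14)*(-22) = -17*(-22) = 374)
(F(x) + g) + w(-179, 129) = (-3 + 374) + √(-74 + 129) = 371 + √55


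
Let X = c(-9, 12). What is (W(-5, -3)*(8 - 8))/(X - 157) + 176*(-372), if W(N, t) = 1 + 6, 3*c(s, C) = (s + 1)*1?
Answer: -65472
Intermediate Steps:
c(s, C) = 1/3 + s/3 (c(s, C) = ((s + 1)*1)/3 = ((1 + s)*1)/3 = (1 + s)/3 = 1/3 + s/3)
X = -8/3 (X = 1/3 + (1/3)*(-9) = 1/3 - 3 = -8/3 ≈ -2.6667)
W(N, t) = 7
(W(-5, -3)*(8 - 8))/(X - 157) + 176*(-372) = (7*(8 - 8))/(-8/3 - 157) + 176*(-372) = (7*0)/(-479/3) - 65472 = 0*(-3/479) - 65472 = 0 - 65472 = -65472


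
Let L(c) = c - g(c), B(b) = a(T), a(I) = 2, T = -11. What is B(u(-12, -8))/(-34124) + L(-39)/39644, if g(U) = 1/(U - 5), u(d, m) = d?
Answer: -15502833/14880930416 ≈ -0.0010418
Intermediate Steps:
g(U) = 1/(-5 + U)
B(b) = 2
L(c) = c - 1/(-5 + c)
B(u(-12, -8))/(-34124) + L(-39)/39644 = 2/(-34124) + ((-1 - 39*(-5 - 39))/(-5 - 39))/39644 = 2*(-1/34124) + ((-1 - 39*(-44))/(-44))*(1/39644) = -1/17062 - (-1 + 1716)/44*(1/39644) = -1/17062 - 1/44*1715*(1/39644) = -1/17062 - 1715/44*1/39644 = -1/17062 - 1715/1744336 = -15502833/14880930416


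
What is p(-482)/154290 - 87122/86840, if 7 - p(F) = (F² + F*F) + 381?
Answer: -2691228193/669927180 ≈ -4.0172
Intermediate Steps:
p(F) = -374 - 2*F² (p(F) = 7 - ((F² + F*F) + 381) = 7 - ((F² + F²) + 381) = 7 - (2*F² + 381) = 7 - (381 + 2*F²) = 7 + (-381 - 2*F²) = -374 - 2*F²)
p(-482)/154290 - 87122/86840 = (-374 - 2*(-482)²)/154290 - 87122/86840 = (-374 - 2*232324)*(1/154290) - 87122*1/86840 = (-374 - 464648)*(1/154290) - 43561/43420 = -465022*1/154290 - 43561/43420 = -232511/77145 - 43561/43420 = -2691228193/669927180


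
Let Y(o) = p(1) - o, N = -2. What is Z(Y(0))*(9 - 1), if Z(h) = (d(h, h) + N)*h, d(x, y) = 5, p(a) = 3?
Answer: 72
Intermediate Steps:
Y(o) = 3 - o
Z(h) = 3*h (Z(h) = (5 - 2)*h = 3*h)
Z(Y(0))*(9 - 1) = (3*(3 - 1*0))*(9 - 1) = (3*(3 + 0))*8 = (3*3)*8 = 9*8 = 72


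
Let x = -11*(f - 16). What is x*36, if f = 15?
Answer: 396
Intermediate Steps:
x = 11 (x = -11*(15 - 16) = -11*(-1) = 11)
x*36 = 11*36 = 396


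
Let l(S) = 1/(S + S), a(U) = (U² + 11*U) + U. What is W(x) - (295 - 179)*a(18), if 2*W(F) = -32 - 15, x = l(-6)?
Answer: -125327/2 ≈ -62664.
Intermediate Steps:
a(U) = U² + 12*U
l(S) = 1/(2*S)
x = -1/12 (x = (½)/(-6) = (½)*(-⅙) = -1/12 ≈ -0.083333)
W(F) = -47/2 (W(F) = (-32 - 15)/2 = (½)*(-47) = -47/2)
W(x) - (295 - 179)*a(18) = -47/2 - (295 - 179)*18*(12 + 18) = -47/2 - 116*18*30 = -47/2 - 116*540 = -47/2 - 1*62640 = -47/2 - 62640 = -125327/2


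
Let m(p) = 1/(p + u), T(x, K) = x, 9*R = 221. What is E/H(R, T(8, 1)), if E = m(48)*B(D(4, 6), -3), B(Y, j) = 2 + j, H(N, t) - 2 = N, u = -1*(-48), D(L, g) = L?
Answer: -3/7648 ≈ -0.00039226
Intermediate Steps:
R = 221/9 (R = (⅑)*221 = 221/9 ≈ 24.556)
u = 48
H(N, t) = 2 + N
m(p) = 1/(48 + p) (m(p) = 1/(p + 48) = 1/(48 + p))
E = -1/96 (E = (2 - 3)/(48 + 48) = -1/96 ≈ -0.010417)
E/H(R, T(8, 1)) = -1/(96*(2 + 221/9)) = -1/(96*239/9) = -1/96*9/239 = -3/7648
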